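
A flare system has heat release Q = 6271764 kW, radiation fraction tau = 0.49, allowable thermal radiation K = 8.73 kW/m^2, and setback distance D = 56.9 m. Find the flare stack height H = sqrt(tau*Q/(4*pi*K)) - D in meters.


tau*Q/(4*pi*K) = 0.49 * 6271764 / (4 * pi * 8.73) = 28013.1
sqrt(28013.1) = 167.371
H = 167.371 - 56.9 = 110.5

110.5 m


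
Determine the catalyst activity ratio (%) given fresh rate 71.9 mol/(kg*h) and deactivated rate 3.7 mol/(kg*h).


Activity (%) = (rate_used / rate_fresh) * 100
rate_used = 3.7, rate_fresh = 71.9
= (3.7 / 71.9) * 100
= 0.05146 * 100 = 5.146

5.146 %


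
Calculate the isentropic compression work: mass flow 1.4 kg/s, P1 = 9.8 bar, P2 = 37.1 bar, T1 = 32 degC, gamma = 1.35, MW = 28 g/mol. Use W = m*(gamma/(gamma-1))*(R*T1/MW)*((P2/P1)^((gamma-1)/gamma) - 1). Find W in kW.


Isentropic work: W = m*(gamma/(gamma-1))*(R*T1/MW)*((P2/P1)^((gamma-1)/gamma) - 1)
T1 = 32 + 273.15 = 305.15 K
Pressure ratio = 37.1 / 9.8 = 3.78571
Exponent = (1.35 - 1)/1.35 = 0.259259
(P2/P1)^exp - 1 = 3.78571^0.259259 - 1 = 0.412179
W = 1.4 * 1.35 / 0.35 * 8.314 * 305.15 / 28 * 0.412179 = 201.7

201.7 kW


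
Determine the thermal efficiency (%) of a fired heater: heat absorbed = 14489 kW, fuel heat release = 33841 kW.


Furnace efficiency = Q_absorbed / Q_fuel * 100
= 14489 / 33841 * 100 = 42.81

42.81 %


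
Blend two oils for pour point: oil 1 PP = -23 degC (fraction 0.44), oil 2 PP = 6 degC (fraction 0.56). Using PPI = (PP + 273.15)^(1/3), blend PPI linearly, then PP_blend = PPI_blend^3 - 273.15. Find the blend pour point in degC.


PPI_1 = (-23 + 273.15)^(1/3) = 6.300865
PPI_2 = (6 + 273.15)^(1/3) = 6.535506
PPI_blend = 0.44 * 6.300865 + 0.56 * 6.535506 = 6.432264
PP_blend = 6.432264^3 - 273.15 = 266.1286 - 273.15 = -7.02

-7.02 degC


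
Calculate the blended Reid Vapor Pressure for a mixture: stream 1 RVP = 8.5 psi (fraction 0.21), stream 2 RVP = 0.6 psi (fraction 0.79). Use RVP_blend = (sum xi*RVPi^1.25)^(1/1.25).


Chevron index: RVP_blend = (sum xi*RVPi^1.25)^(1/1.25)
RVP^1.25 terms: 0.21 * 8.5^1.25 + 0.79 * 0.6^1.25 = 3.46502
RVP_blend = 3.46502^(1/1.25) = 2.702

2.702 psi


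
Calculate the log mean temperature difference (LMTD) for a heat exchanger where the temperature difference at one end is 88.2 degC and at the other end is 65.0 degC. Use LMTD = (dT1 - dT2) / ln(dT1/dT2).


LMTD = (dT1 - dT2) / ln(dT1/dT2)
= (88.2 - 65.0) / ln(88.2 / 65.0) = 23.2 / 0.30522 = 76.01

76.01 degC


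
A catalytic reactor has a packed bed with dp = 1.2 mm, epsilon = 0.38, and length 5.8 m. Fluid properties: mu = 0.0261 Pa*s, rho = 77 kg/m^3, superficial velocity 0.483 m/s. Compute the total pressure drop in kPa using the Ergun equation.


dp = 1.2 mm = 0.0012 m
Viscous term = 150*0.0261*0.483*(1-0.38)^2 / (0.0012^2*0.38^3) = 9199180
Inertial term = 1.75*77*0.483^2*(1-0.38) / (0.0012*0.38^3) = 295994
dP/L = 9199180 + 295994 = 9495170 Pa/m
dP = 9495170 * 5.8 / 1000 = 55070 kPa

55070 kPa


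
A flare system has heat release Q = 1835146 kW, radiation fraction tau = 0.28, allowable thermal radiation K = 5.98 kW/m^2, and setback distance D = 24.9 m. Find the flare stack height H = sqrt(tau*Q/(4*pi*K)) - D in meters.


tau*Q/(4*pi*K) = 0.28 * 1835146 / (4 * pi * 5.98) = 6837.82
sqrt(6837.82) = 82.6911
H = 82.6911 - 24.9 = 57.79

57.79 m


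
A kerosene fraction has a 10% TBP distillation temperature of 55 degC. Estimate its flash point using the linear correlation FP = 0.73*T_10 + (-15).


FP = 0.73 * 55 + (-15) = 25.15

25.15 degC


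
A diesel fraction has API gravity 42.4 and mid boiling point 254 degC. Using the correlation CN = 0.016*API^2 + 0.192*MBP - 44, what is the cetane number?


CN = 0.016 * 42.4^2 + 0.192 * 254 - 44
CN = 28.76416 + 48.768 - 44 = 33.53216

33.53216


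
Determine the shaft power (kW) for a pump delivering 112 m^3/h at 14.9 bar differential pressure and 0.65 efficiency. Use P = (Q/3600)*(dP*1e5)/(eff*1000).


Q = 112 / 3600 = 0.0311111 m^3/s
P = 0.0311111 * (14.9 * 1e5) / 0.65 / 1000 = 71.32

71.32 kW


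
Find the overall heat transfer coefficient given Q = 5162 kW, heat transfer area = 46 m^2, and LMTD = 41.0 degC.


From Q = U*A*LMTD, U = Q / (A * LMTD)
U = 5162 / (46 * 41.0) = 5162 / 1886 = 2.737

2.737 kW/(m^2*K)


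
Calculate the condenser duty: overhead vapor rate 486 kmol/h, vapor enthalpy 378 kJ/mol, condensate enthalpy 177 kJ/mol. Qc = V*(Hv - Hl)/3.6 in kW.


Qc = 486 * (378 - 177) / 3.6 = 486 * 201 / 3.6 = 27140

27140 kW


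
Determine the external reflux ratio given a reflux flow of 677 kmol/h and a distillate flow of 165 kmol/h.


Reflux ratio definition: R = L / D (liquid returned / distillate withdrawn)
L = 677 kmol/h, D = 165 kmol/h
R = 677 / 165 = 4.103

4.103


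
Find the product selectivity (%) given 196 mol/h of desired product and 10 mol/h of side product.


Selectivity = desired / (desired + undesired) * 100
Total products = 196 + 10 = 206 mol/h
S = 196 / 206 * 100
= 0.9515 * 100
= 95.15 %

95.15 %


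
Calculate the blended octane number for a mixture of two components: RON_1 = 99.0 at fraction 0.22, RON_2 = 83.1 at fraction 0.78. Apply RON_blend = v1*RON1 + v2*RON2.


Linear blending: RON_blend = sum(vi * RONi)
Contribution 1: 0.22 * 99.0 = 21.78
Contribution 2: 0.78 * 83.1 = 64.818
RON_blend = 21.78 + 64.818 = 86.598

86.598


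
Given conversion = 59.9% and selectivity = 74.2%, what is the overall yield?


Overall yield = conversion (%) * selectivity (%) / 100
Conversion = 59.9%, Selectivity = 74.2%
Y = 59.9 * 74.2 / 100
= 44.4458 %

44.4458 %


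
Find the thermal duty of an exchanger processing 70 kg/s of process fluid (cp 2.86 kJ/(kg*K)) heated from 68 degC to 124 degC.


Q = m_dot * cp * delta_T
delta_T = 124 - 68 = 56 K
Q = 70 * 2.86 * 56
= 200.2 * 56
= 11211.2 kW

11211.2 kW


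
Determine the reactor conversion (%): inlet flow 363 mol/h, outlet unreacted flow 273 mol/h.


X = (F_in - F_out) / F_in * 100
Moles reacted = 363 - 273 = 90
X = 90 / 363 * 100
= 0.2479 * 100
= 24.79 %

24.79 %


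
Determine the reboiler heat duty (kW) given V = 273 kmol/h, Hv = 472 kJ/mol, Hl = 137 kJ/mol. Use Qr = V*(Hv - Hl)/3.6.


Qr = 273 * (472 - 137) / 3.6 = 273 * 335 / 3.6 = 25400

25400 kW


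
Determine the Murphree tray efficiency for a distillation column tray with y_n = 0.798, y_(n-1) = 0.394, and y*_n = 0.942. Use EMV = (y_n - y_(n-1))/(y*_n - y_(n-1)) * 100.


Murphree vapor efficiency: EMV = (y_n - y_(n-1)) / (y*_n - y_(n-1)) * 100
EMV = (0.798 - 0.394) / (0.942 - 0.394) * 100 = 0.404 / 0.548 * 100 = 73.72

73.72 %


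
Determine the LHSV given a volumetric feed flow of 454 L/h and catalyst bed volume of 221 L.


LHSV = volumetric feed rate / catalyst volume
= 454 L/h / 221 L
= 2.054 h^-1

2.054 h^-1


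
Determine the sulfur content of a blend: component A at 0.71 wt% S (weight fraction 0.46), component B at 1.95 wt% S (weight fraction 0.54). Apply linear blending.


Linear sulfur blending: S_blend = x1*S1 + x2*S2
Contribution 1: 0.46 * 0.71 = 0.3266 wt%
Contribution 2: 0.54 * 1.95 = 1.053 wt%
S_blend = 0.3266 + 1.053 = 1.3796

1.3796 wt%


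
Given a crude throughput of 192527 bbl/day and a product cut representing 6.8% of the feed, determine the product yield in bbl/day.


Crude throughput = 192527 bbl/day
Fraction yield = 6.8%
yield = throughput * fraction / 100
yield = 192527 * 6.8 / 100 = 13091.836

13091.836 bbl/day


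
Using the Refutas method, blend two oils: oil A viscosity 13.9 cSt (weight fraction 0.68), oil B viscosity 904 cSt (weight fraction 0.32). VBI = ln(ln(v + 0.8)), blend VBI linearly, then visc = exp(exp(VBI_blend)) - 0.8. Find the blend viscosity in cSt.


Refutas method: VBN_i = 14.534*ln(ln(visc_i + 0.8)) + 10.975, blended linearly by mass fraction; since VBN is linear in VBI_i = ln(ln(visc_i + 0.8)) and the fractions sum to 1, blend VBI directly: visc = exp(exp(VBI_blend)) - 0.8
VBI_1 = ln(ln(13.9 + 0.8)) = 0.988741
VBI_2 = ln(ln(904 + 0.8)) = 1.91806
VBI_blend = 0.68 * 0.988741 + 0.32 * 1.91806 = 1.28612
visc_blend = exp(exp(1.28612)) - 0.8 = 36.49

36.49 cSt


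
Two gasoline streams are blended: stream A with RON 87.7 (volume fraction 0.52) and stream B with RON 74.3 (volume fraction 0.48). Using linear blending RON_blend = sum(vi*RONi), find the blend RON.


Linear blending: RON_blend = sum(vi * RONi)
Contribution 1: 0.52 * 87.7 = 45.604
Contribution 2: 0.48 * 74.3 = 35.664
RON_blend = 45.604 + 35.664 = 81.268

81.268


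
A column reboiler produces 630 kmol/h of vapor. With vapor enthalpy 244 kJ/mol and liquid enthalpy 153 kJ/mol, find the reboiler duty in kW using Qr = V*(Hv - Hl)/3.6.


Qr = 630 * (244 - 153) / 3.6 = 630 * 91 / 3.6 = 15920

15920 kW


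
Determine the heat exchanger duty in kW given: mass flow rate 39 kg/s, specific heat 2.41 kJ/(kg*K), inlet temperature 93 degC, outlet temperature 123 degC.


Q = m_dot * cp * delta_T
delta_T = 123 - 93 = 30 K
Q = 39 * 2.41 * 30
= 93.99 * 30
= 2819.7 kW

2819.7 kW


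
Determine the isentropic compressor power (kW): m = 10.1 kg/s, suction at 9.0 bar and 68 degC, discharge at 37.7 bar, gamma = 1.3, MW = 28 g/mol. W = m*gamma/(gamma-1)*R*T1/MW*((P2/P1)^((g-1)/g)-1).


Isentropic work: W = m*(gamma/(gamma-1))*(R*T1/MW)*((P2/P1)^((gamma-1)/gamma) - 1)
T1 = 68 + 273.15 = 341.15 K
Pressure ratio = 37.7 / 9.0 = 4.18889
Exponent = (1.3 - 1)/1.3 = 0.230769
(P2/P1)^exp - 1 = 4.18889^0.230769 - 1 = 0.39175
W = 10.1 * 1.3 / 0.3 * 8.314 * 341.15 / 28 * 0.39175 = 1737

1737 kW


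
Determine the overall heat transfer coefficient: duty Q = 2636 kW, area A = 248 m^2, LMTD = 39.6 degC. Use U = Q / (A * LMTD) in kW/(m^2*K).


From Q = U*A*LMTD, U = Q / (A * LMTD)
U = 2636 / (248 * 39.6) = 2636 / 9820.8 = 0.2684

0.2684 kW/(m^2*K)


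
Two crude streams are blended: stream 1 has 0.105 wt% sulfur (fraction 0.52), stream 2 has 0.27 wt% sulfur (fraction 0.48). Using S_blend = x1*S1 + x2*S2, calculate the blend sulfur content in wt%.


Linear sulfur blending: S_blend = x1*S1 + x2*S2
Contribution 1: 0.52 * 0.105 = 0.0546 wt%
Contribution 2: 0.48 * 0.27 = 0.1296 wt%
S_blend = 0.0546 + 0.1296 = 0.1842

0.1842 wt%


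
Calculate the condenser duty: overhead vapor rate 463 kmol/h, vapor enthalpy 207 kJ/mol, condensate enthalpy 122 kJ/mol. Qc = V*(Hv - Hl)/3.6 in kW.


Qc = 463 * (207 - 122) / 3.6 = 463 * 85 / 3.6 = 10930

10930 kW


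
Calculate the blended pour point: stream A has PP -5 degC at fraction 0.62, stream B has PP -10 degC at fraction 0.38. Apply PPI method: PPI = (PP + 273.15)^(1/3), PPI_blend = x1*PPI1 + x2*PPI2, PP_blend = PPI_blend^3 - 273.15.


PPI_1 = (-5 + 273.15)^(1/3) = 6.448508
PPI_2 = (-10 + 273.15)^(1/3) = 6.408176
PPI_blend = 0.62 * 6.448508 + 0.38 * 6.408176 = 6.433182
PP_blend = 6.433182^3 - 273.15 = 266.2426 - 273.15 = -6.91

-6.91 degC


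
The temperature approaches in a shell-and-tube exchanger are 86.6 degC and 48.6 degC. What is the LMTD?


LMTD = (dT1 - dT2) / ln(dT1/dT2)
= (86.6 - 48.6) / ln(86.6 / 48.6) = 38 / 0.577676 = 65.78

65.78 degC


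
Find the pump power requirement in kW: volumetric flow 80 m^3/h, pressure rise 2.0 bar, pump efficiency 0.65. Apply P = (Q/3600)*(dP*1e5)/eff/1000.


Q = 80 / 3600 = 0.0222222 m^3/s
P = 0.0222222 * (2.0 * 1e5) / 0.65 / 1000 = 6.838

6.838 kW


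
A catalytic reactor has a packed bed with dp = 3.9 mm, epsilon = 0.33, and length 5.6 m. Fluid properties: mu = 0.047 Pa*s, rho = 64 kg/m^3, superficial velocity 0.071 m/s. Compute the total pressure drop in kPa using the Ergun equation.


dp = 3.9 mm = 0.0039 m
Viscous term = 150*0.047*0.071*(1-0.33)^2 / (0.0039^2*0.33^3) = 411080
Inertial term = 1.75*64*0.071^2*(1-0.33) / (0.0039*0.33^3) = 2699
dP/L = 411080 + 2699 = 413779 Pa/m
dP = 413779 * 5.6 / 1000 = 2317 kPa

2317 kPa


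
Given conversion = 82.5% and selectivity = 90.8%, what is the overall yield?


Overall yield = conversion (%) * selectivity (%) / 100
Conversion = 82.5%, Selectivity = 90.8%
Y = 82.5 * 90.8 / 100
= 74.91 %

74.91 %


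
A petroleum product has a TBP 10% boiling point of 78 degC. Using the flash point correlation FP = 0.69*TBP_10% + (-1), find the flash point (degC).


FP = 0.69 * 78 + (-1) = 52.82

52.82 degC


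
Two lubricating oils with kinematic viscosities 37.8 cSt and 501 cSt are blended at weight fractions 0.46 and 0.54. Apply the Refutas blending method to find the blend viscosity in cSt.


Refutas method: VBN_i = 14.534*ln(ln(visc_i + 0.8)) + 10.975, blended linearly by mass fraction; since VBN is linear in VBI_i = ln(ln(visc_i + 0.8)) and the fractions sum to 1, blend VBI directly: visc = exp(exp(VBI_blend)) - 0.8
VBI_1 = ln(ln(37.8 + 0.8)) = 1.29562
VBI_2 = ln(ln(501 + 0.8)) = 1.82748
VBI_blend = 0.46 * 1.29562 + 0.54 * 1.82748 = 1.58282
visc_blend = exp(exp(1.58282)) - 0.8 = 129.3

129.3 cSt


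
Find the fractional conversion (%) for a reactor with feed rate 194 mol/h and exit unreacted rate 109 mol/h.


X = (F_in - F_out) / F_in * 100
Moles reacted = 194 - 109 = 85
X = 85 / 194 * 100
= 0.4381 * 100
= 43.81 %

43.81 %


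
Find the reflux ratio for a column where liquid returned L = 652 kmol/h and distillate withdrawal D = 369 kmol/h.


Reflux ratio definition: R = L / D (liquid returned / distillate withdrawn)
L = 652 kmol/h, D = 369 kmol/h
R = 652 / 369 = 1.767

1.767


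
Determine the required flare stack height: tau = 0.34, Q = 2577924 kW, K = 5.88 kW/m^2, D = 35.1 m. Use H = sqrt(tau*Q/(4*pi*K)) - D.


tau*Q/(4*pi*K) = 0.34 * 2577924 / (4 * pi * 5.88) = 11862.1
sqrt(11862.1) = 108.913
H = 108.913 - 35.1 = 73.81

73.81 m


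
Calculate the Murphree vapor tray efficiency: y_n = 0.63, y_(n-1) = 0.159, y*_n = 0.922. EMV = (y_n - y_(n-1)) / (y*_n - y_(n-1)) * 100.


Murphree vapor efficiency: EMV = (y_n - y_(n-1)) / (y*_n - y_(n-1)) * 100
EMV = (0.63 - 0.159) / (0.922 - 0.159) * 100 = 0.471 / 0.763 * 100 = 61.73

61.73 %


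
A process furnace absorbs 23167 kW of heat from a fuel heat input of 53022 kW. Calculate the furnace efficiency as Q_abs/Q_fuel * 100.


Furnace efficiency = Q_absorbed / Q_fuel * 100
= 23167 / 53022 * 100 = 43.69

43.69 %


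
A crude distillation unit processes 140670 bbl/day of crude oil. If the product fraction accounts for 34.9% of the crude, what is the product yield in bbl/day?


Crude throughput = 140670 bbl/day
Fraction yield = 34.9%
yield = throughput * fraction / 100
yield = 140670 * 34.9 / 100 = 49093.83

49093.83 bbl/day


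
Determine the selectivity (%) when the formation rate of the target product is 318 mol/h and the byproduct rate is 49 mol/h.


Selectivity = desired / (desired + undesired) * 100
Total products = 318 + 49 = 367 mol/h
S = 318 / 367 * 100
= 0.8665 * 100
= 86.65 %

86.65 %


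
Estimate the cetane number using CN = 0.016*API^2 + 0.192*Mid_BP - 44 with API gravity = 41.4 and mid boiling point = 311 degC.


CN = 0.016 * 41.4^2 + 0.192 * 311 - 44
CN = 27.42336 + 59.712 - 44 = 43.13536

43.13536


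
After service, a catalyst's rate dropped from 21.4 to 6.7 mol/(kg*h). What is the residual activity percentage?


Activity (%) = (rate_used / rate_fresh) * 100
rate_used = 6.7, rate_fresh = 21.4
= (6.7 / 21.4) * 100
= 0.3131 * 100 = 31.31

31.31 %


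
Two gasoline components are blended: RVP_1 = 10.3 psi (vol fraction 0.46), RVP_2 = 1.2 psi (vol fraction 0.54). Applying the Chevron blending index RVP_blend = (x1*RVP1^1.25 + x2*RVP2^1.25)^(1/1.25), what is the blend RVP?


Chevron index: RVP_blend = (sum xi*RVPi^1.25)^(1/1.25)
RVP^1.25 terms: 0.46 * 10.3^1.25 + 0.54 * 1.2^1.25 = 9.1662
RVP_blend = 9.1662^(1/1.25) = 5.885

5.885 psi


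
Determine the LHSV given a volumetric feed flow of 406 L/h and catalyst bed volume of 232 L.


LHSV = volumetric feed rate / catalyst volume
= 406 L/h / 232 L
= 1.750 h^-1

1.750 h^-1


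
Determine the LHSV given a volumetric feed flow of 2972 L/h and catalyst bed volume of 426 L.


LHSV = volumetric feed rate / catalyst volume
= 2972 L/h / 426 L
= 6.977 h^-1

6.977 h^-1


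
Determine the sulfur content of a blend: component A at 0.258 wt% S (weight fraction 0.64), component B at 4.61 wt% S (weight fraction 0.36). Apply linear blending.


Linear sulfur blending: S_blend = x1*S1 + x2*S2
Contribution 1: 0.64 * 0.258 = 0.16512 wt%
Contribution 2: 0.36 * 4.61 = 1.6596 wt%
S_blend = 0.16512 + 1.6596 = 1.82472

1.82472 wt%


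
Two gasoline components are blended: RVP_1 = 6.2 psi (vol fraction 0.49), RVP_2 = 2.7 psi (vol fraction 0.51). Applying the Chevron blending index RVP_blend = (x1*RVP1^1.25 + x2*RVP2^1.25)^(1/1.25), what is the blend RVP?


Chevron index: RVP_blend = (sum xi*RVPi^1.25)^(1/1.25)
RVP^1.25 terms: 0.49 * 6.2^1.25 + 0.51 * 2.7^1.25 = 6.55899
RVP_blend = 6.55899^(1/1.25) = 4.503

4.503 psi


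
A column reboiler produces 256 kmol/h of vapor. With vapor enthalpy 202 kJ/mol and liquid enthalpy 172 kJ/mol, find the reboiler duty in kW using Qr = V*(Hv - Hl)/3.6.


Qr = 256 * (202 - 172) / 3.6 = 256 * 30 / 3.6 = 2133

2133 kW


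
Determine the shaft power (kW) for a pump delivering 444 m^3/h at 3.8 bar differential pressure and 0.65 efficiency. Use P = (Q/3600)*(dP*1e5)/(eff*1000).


Q = 444 / 3600 = 0.123333 m^3/s
P = 0.123333 * (3.8 * 1e5) / 0.65 / 1000 = 72.10

72.10 kW


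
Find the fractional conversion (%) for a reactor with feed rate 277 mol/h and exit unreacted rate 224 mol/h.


X = (F_in - F_out) / F_in * 100
Moles reacted = 277 - 224 = 53
X = 53 / 277 * 100
= 0.1913 * 100
= 19.13 %

19.13 %


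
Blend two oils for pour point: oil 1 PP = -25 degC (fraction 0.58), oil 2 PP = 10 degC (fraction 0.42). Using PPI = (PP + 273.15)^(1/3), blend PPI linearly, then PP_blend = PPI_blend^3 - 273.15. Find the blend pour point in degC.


PPI_1 = (-25 + 273.15)^(1/3) = 6.284028
PPI_2 = (10 + 273.15)^(1/3) = 6.566574
PPI_blend = 0.58 * 6.284028 + 0.42 * 6.566574 = 6.402697
PP_blend = 6.402697^3 - 273.15 = 262.4755 - 273.15 = -10.67

-10.67 degC


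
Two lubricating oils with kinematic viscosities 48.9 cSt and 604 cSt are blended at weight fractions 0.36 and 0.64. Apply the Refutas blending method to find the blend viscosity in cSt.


Refutas method: VBN_i = 14.534*ln(ln(visc_i + 0.8)) + 10.975, blended linearly by mass fraction; since VBN is linear in VBI_i = ln(ln(visc_i + 0.8)) and the fractions sum to 1, blend VBI directly: visc = exp(exp(VBI_blend)) - 0.8
VBI_1 = ln(ln(48.9 + 0.8)) = 1.36252
VBI_2 = ln(ln(604 + 0.8)) = 1.85706
VBI_blend = 0.36 * 1.36252 + 0.64 * 1.85706 = 1.67903
visc_blend = exp(exp(1.67903)) - 0.8 = 212.0

212.0 cSt


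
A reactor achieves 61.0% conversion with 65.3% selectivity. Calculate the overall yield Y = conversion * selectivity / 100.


Overall yield = conversion (%) * selectivity (%) / 100
Conversion = 61.0%, Selectivity = 65.3%
Y = 61.0 * 65.3 / 100
= 39.833 %

39.833 %


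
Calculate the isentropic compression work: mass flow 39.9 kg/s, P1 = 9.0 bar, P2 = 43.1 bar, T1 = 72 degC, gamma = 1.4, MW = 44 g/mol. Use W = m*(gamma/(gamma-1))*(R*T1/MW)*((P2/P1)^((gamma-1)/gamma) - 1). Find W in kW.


Isentropic work: W = m*(gamma/(gamma-1))*(R*T1/MW)*((P2/P1)^((gamma-1)/gamma) - 1)
T1 = 72 + 273.15 = 345.15 K
Pressure ratio = 43.1 / 9.0 = 4.78889
Exponent = (1.4 - 1)/1.4 = 0.285714
(P2/P1)^exp - 1 = 4.78889^0.285714 - 1 = 0.564417
W = 39.9 * 1.4 / 0.4 * 8.314 * 345.15 / 44 * 0.564417 = 5141

5141 kW


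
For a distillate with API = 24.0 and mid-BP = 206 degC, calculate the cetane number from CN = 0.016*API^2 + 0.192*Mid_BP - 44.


CN = 0.016 * 24.0^2 + 0.192 * 206 - 44
CN = 9.216 + 39.552 - 44 = 4.768

4.768


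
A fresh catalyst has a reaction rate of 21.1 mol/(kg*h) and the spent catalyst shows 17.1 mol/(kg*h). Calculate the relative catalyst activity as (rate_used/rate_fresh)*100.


Activity (%) = (rate_used / rate_fresh) * 100
rate_used = 17.1, rate_fresh = 21.1
= (17.1 / 21.1) * 100
= 0.8104 * 100 = 81.04

81.04 %


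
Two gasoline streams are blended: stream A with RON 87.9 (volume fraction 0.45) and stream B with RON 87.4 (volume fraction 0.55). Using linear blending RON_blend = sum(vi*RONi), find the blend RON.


Linear blending: RON_blend = sum(vi * RONi)
Contribution 1: 0.45 * 87.9 = 39.555
Contribution 2: 0.55 * 87.4 = 48.07
RON_blend = 39.555 + 48.07 = 87.625

87.625


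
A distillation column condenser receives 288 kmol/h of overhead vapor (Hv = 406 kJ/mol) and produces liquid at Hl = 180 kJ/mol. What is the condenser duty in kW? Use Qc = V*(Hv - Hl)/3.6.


Qc = 288 * (406 - 180) / 3.6 = 288 * 226 / 3.6 = 18080

18080 kW


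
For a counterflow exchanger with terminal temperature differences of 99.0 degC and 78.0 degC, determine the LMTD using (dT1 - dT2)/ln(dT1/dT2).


LMTD = (dT1 - dT2) / ln(dT1/dT2)
= (99.0 - 78.0) / ln(99.0 / 78.0) = 21 / 0.238411 = 88.08

88.08 degC


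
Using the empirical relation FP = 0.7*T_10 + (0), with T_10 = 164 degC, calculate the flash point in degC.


FP = 0.7 * 164 + (0) = 114.8

114.8 degC


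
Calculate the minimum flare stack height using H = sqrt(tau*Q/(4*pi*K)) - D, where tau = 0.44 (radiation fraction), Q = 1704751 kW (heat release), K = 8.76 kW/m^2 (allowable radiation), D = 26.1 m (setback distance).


tau*Q/(4*pi*K) = 0.44 * 1704751 / (4 * pi * 8.76) = 6813.96
sqrt(6813.96) = 82.5467
H = 82.5467 - 26.1 = 56.45

56.45 m


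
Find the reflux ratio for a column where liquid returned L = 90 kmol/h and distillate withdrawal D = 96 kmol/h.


Reflux ratio definition: R = L / D (liquid returned / distillate withdrawn)
L = 90 kmol/h, D = 96 kmol/h
R = 90 / 96 = 0.9375

0.9375


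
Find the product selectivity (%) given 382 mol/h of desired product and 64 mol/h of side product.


Selectivity = desired / (desired + undesired) * 100
Total products = 382 + 64 = 446 mol/h
S = 382 / 446 * 100
= 0.8565 * 100
= 85.65 %

85.65 %


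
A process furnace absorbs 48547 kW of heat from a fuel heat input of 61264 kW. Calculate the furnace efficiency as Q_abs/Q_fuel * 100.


Furnace efficiency = Q_absorbed / Q_fuel * 100
= 48547 / 61264 * 100 = 79.24

79.24 %


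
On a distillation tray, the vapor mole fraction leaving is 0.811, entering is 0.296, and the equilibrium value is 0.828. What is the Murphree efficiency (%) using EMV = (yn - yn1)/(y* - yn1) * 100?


Murphree vapor efficiency: EMV = (y_n - y_(n-1)) / (y*_n - y_(n-1)) * 100
EMV = (0.811 - 0.296) / (0.828 - 0.296) * 100 = 0.515 / 0.532 * 100 = 96.80

96.80 %


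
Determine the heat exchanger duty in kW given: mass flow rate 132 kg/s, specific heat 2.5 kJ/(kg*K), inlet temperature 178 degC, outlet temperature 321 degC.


Q = m_dot * cp * delta_T
delta_T = 321 - 178 = 143 K
Q = 132 * 2.5 * 143
= 330 * 143
= 47190 kW

47190 kW


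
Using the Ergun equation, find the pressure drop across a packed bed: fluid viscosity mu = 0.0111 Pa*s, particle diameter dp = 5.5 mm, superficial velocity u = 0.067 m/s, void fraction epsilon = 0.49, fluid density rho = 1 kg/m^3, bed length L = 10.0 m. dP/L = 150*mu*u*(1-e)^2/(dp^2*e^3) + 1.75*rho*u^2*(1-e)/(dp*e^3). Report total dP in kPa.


dp = 5.5 mm = 0.0055 m
Viscous term = 150*0.0111*0.067*(1-0.49)^2 / (0.0055^2*0.49^3) = 8152.97
Inertial term = 1.75*1*0.067^2*(1-0.49) / (0.0055*0.49^3) = 6.19166
dP/L = 8152.97 + 6.19166 = 8159.16 Pa/m
dP = 8159.16 * 10.0 / 1000 = 81.59 kPa

81.59 kPa


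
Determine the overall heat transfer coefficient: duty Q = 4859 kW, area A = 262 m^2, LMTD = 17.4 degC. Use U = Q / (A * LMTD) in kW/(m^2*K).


From Q = U*A*LMTD, U = Q / (A * LMTD)
U = 4859 / (262 * 17.4) = 4859 / 4558.8 = 1.066

1.066 kW/(m^2*K)


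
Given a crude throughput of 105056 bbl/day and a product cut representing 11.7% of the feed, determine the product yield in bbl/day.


Crude throughput = 105056 bbl/day
Fraction yield = 11.7%
yield = throughput * fraction / 100
yield = 105056 * 11.7 / 100 = 12291.552

12291.552 bbl/day


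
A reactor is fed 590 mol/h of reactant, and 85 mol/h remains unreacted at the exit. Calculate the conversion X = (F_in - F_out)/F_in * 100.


X = (F_in - F_out) / F_in * 100
Moles reacted = 590 - 85 = 505
X = 505 / 590 * 100
= 0.8559 * 100
= 85.59 %

85.59 %


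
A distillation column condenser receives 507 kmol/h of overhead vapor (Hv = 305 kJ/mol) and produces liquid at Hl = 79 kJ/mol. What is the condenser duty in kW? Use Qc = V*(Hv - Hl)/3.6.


Qc = 507 * (305 - 79) / 3.6 = 507 * 226 / 3.6 = 31830

31830 kW


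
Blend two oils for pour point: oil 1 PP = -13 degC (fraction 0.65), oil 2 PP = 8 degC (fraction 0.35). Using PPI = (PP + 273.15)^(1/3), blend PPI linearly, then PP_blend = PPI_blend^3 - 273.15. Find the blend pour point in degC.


PPI_1 = (-13 + 273.15)^(1/3) = 6.383731
PPI_2 = (8 + 273.15)^(1/3) = 6.551077
PPI_blend = 0.65 * 6.383731 + 0.35 * 6.551077 = 6.442302
PP_blend = 6.442302^3 - 273.15 = 267.3765 - 273.15 = -5.77

-5.77 degC


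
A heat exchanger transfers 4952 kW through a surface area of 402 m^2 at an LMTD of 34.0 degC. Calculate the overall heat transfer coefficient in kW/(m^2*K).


From Q = U*A*LMTD, U = Q / (A * LMTD)
U = 4952 / (402 * 34.0) = 4952 / 13668 = 0.3623

0.3623 kW/(m^2*K)


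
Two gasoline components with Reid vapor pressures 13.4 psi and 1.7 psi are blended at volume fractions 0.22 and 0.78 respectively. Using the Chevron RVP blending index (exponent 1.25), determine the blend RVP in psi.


Chevron index: RVP_blend = (sum xi*RVPi^1.25)^(1/1.25)
RVP^1.25 terms: 0.22 * 13.4^1.25 + 0.78 * 1.7^1.25 = 7.15442
RVP_blend = 7.15442^(1/1.25) = 4.827

4.827 psi


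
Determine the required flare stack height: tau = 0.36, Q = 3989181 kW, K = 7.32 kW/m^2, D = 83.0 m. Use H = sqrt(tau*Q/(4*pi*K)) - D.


tau*Q/(4*pi*K) = 0.36 * 3989181 / (4 * pi * 7.32) = 15612.2
sqrt(15612.2) = 124.949
H = 124.949 - 83.0 = 41.95

41.95 m


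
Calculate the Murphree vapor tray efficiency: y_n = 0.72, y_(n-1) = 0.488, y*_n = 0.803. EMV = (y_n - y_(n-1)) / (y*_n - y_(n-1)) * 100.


Murphree vapor efficiency: EMV = (y_n - y_(n-1)) / (y*_n - y_(n-1)) * 100
EMV = (0.72 - 0.488) / (0.803 - 0.488) * 100 = 0.232 / 0.315 * 100 = 73.65

73.65 %


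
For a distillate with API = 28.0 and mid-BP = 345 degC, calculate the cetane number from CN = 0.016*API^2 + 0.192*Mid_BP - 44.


CN = 0.016 * 28.0^2 + 0.192 * 345 - 44
CN = 12.544 + 66.24 - 44 = 34.784

34.784


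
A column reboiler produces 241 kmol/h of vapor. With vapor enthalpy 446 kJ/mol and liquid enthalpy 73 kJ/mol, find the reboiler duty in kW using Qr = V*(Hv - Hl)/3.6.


Qr = 241 * (446 - 73) / 3.6 = 241 * 373 / 3.6 = 24970

24970 kW


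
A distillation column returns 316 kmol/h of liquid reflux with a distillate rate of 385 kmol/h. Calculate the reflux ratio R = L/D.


Reflux ratio definition: R = L / D (liquid returned / distillate withdrawn)
L = 316 kmol/h, D = 385 kmol/h
R = 316 / 385 = 0.8208

0.8208


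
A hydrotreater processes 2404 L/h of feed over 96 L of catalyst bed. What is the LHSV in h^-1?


LHSV = volumetric feed rate / catalyst volume
= 2404 L/h / 96 L
= 25.04 h^-1

25.04 h^-1


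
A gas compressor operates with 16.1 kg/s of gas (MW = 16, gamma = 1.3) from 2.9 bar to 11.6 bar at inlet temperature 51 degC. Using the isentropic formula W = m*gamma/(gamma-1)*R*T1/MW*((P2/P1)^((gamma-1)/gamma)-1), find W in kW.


Isentropic work: W = m*(gamma/(gamma-1))*(R*T1/MW)*((P2/P1)^((gamma-1)/gamma) - 1)
T1 = 51 + 273.15 = 324.15 K
Pressure ratio = 11.6 / 2.9 = 4
Exponent = (1.3 - 1)/1.3 = 0.230769
(P2/P1)^exp - 1 = 4^0.230769 - 1 = 0.377009
W = 16.1 * 1.3 / 0.3 * 8.314 * 324.15 / 16 * 0.377009 = 4430

4430 kW


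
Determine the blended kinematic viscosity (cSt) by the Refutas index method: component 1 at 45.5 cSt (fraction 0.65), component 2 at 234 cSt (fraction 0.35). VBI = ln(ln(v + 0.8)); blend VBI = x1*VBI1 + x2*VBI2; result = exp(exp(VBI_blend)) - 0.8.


Refutas method: VBN_i = 14.534*ln(ln(visc_i + 0.8)) + 10.975, blended linearly by mass fraction; since VBN is linear in VBI_i = ln(ln(visc_i + 0.8)) and the fractions sum to 1, blend VBI directly: visc = exp(exp(VBI_blend)) - 0.8
VBI_1 = ln(ln(45.5 + 0.8)) = 1.34421
VBI_2 = ln(ln(234 + 0.8)) = 1.69722
VBI_blend = 0.65 * 1.34421 + 0.35 * 1.69722 = 1.46776
visc_blend = exp(exp(1.46776)) - 0.8 = 75.87

75.87 cSt


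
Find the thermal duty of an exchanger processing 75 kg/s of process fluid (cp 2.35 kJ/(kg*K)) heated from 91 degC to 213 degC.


Q = m_dot * cp * delta_T
delta_T = 213 - 91 = 122 K
Q = 75 * 2.35 * 122
= 176.25 * 122
= 21502.5 kW

21502.5 kW


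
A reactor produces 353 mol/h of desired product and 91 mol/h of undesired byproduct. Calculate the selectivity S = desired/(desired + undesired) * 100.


Selectivity = desired / (desired + undesired) * 100
Total products = 353 + 91 = 444 mol/h
S = 353 / 444 * 100
= 0.7950 * 100
= 79.50 %

79.50 %


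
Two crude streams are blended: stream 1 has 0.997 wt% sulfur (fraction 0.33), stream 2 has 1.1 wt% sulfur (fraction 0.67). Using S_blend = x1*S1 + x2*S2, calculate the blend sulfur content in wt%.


Linear sulfur blending: S_blend = x1*S1 + x2*S2
Contribution 1: 0.33 * 0.997 = 0.32901 wt%
Contribution 2: 0.67 * 1.1 = 0.737 wt%
S_blend = 0.32901 + 0.737 = 1.06601

1.06601 wt%


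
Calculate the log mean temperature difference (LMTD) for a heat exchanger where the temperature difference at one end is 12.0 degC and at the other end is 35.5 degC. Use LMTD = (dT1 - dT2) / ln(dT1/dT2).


LMTD = (dT1 - dT2) / ln(dT1/dT2)
= (12.0 - 35.5) / ln(12.0 / 35.5) = -23.5 / -1.08463 = 21.67

21.67 degC


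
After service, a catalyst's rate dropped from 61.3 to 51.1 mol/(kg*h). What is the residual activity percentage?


Activity (%) = (rate_used / rate_fresh) * 100
rate_used = 51.1, rate_fresh = 61.3
= (51.1 / 61.3) * 100
= 0.8336 * 100 = 83.36

83.36 %


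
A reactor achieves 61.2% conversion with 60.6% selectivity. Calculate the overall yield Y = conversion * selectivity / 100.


Overall yield = conversion (%) * selectivity (%) / 100
Conversion = 61.2%, Selectivity = 60.6%
Y = 61.2 * 60.6 / 100
= 37.0872 %

37.0872 %


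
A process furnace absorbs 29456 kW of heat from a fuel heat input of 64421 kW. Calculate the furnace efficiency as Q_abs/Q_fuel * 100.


Furnace efficiency = Q_absorbed / Q_fuel * 100
= 29456 / 64421 * 100 = 45.72

45.72 %


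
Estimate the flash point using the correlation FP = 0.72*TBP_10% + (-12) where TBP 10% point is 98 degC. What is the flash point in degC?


FP = 0.72 * 98 + (-12) = 58.56

58.56 degC


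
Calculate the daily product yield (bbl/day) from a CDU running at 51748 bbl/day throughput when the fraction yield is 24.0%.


Crude throughput = 51748 bbl/day
Fraction yield = 24.0%
yield = throughput * fraction / 100
yield = 51748 * 24.0 / 100 = 12419.52

12419.52 bbl/day


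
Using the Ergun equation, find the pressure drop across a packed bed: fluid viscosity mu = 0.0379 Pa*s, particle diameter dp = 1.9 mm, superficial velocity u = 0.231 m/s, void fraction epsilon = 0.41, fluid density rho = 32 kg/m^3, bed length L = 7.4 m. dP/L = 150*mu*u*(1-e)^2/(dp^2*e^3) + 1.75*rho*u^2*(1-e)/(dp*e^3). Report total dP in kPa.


dp = 1.9 mm = 0.0019 m
Viscous term = 150*0.0379*0.231*(1-0.41)^2 / (0.0019^2*0.41^3) = 1837330
Inertial term = 1.75*32*0.231^2*(1-0.41) / (0.0019*0.41^3) = 13463.5
dP/L = 1837330 + 13463.5 = 1850790 Pa/m
dP = 1850790 * 7.4 / 1000 = 13700 kPa

13700 kPa


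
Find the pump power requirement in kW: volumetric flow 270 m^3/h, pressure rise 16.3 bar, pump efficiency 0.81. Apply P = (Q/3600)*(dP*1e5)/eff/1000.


Q = 270 / 3600 = 0.075 m^3/s
P = 0.075 * (16.3 * 1e5) / 0.81 / 1000 = 150.9

150.9 kW


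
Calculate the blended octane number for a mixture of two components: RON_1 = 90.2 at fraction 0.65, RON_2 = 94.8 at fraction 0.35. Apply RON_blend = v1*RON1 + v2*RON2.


Linear blending: RON_blend = sum(vi * RONi)
Contribution 1: 0.65 * 90.2 = 58.63
Contribution 2: 0.35 * 94.8 = 33.18
RON_blend = 58.63 + 33.18 = 91.81

91.81


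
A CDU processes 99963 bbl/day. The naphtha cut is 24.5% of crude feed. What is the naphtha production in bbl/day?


Crude throughput = 99963 bbl/day
Fraction yield = 24.5%
yield = throughput * fraction / 100
yield = 99963 * 24.5 / 100 = 24490.935

24490.935 bbl/day


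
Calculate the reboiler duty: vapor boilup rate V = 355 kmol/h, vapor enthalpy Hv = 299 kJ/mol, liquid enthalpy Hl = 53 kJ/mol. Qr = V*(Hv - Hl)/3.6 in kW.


Qr = 355 * (299 - 53) / 3.6 = 355 * 246 / 3.6 = 24260

24260 kW


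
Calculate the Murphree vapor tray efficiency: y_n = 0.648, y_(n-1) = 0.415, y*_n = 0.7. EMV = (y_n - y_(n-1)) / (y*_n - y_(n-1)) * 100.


Murphree vapor efficiency: EMV = (y_n - y_(n-1)) / (y*_n - y_(n-1)) * 100
EMV = (0.648 - 0.415) / (0.7 - 0.415) * 100 = 0.233 / 0.285 * 100 = 81.75

81.75 %


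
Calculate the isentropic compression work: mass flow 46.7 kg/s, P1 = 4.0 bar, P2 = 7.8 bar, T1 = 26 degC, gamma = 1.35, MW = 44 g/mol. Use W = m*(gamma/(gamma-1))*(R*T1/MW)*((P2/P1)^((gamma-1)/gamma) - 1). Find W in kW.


Isentropic work: W = m*(gamma/(gamma-1))*(R*T1/MW)*((P2/P1)^((gamma-1)/gamma) - 1)
T1 = 26 + 273.15 = 299.15 K
Pressure ratio = 7.8 / 4.0 = 1.95
Exponent = (1.35 - 1)/1.35 = 0.259259
(P2/P1)^exp - 1 = 1.95^0.259259 - 1 = 0.189033
W = 46.7 * 1.35 / 0.35 * 8.314 * 299.15 / 44 * 0.189033 = 1925

1925 kW


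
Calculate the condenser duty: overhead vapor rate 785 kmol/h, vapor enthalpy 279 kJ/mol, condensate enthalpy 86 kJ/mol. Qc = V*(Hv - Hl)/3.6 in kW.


Qc = 785 * (279 - 86) / 3.6 = 785 * 193 / 3.6 = 42080

42080 kW


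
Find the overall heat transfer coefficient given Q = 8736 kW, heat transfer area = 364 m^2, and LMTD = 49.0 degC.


From Q = U*A*LMTD, U = Q / (A * LMTD)
U = 8736 / (364 * 49.0) = 8736 / 17836 = 0.4898

0.4898 kW/(m^2*K)


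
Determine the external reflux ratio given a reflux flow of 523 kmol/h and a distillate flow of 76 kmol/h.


Reflux ratio definition: R = L / D (liquid returned / distillate withdrawn)
L = 523 kmol/h, D = 76 kmol/h
R = 523 / 76 = 6.882

6.882


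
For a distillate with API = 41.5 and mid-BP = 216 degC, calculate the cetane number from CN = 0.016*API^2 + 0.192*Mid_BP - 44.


CN = 0.016 * 41.5^2 + 0.192 * 216 - 44
CN = 27.556 + 41.472 - 44 = 25.028

25.028


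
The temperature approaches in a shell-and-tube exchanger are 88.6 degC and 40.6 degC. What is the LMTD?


LMTD = (dT1 - dT2) / ln(dT1/dT2)
= (88.6 - 40.6) / ln(88.6 / 40.6) = 48 / 0.780364 = 61.51

61.51 degC


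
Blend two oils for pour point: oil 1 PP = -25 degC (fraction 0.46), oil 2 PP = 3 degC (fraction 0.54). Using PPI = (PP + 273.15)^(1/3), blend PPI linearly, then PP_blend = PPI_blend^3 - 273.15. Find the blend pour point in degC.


PPI_1 = (-25 + 273.15)^(1/3) = 6.284028
PPI_2 = (3 + 273.15)^(1/3) = 6.512009
PPI_blend = 0.46 * 6.284028 + 0.54 * 6.512009 = 6.407138
PP_blend = 6.407138^3 - 273.15 = 263.0221 - 273.15 = -10.13

-10.13 degC


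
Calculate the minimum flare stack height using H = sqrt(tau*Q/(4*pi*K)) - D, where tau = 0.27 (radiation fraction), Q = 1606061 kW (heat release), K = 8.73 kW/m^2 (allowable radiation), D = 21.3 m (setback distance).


tau*Q/(4*pi*K) = 0.27 * 1606061 / (4 * pi * 8.73) = 3952.77
sqrt(3952.77) = 62.8711
H = 62.8711 - 21.3 = 41.57

41.57 m


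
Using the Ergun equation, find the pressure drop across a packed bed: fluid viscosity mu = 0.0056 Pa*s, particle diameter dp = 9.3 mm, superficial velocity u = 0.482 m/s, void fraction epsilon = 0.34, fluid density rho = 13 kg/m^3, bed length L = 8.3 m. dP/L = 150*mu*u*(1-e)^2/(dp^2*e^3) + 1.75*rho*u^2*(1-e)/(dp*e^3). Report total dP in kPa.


dp = 9.3 mm = 0.0093 m
Viscous term = 150*0.0056*0.482*(1-0.34)^2 / (0.0093^2*0.34^3) = 51881.4
Inertial term = 1.75*13*0.482^2*(1-0.34) / (0.0093*0.34^3) = 9543.32
dP/L = 51881.4 + 9543.32 = 61424.7 Pa/m
dP = 61424.7 * 8.3 / 1000 = 509.8 kPa

509.8 kPa


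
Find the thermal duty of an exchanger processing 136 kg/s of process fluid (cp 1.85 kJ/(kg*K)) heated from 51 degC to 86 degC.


Q = m_dot * cp * delta_T
delta_T = 86 - 51 = 35 K
Q = 136 * 1.85 * 35
= 251.6 * 35
= 8806 kW

8806 kW


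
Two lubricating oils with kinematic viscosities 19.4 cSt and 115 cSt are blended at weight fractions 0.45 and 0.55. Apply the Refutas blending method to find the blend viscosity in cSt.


Refutas method: VBN_i = 14.534*ln(ln(visc_i + 0.8)) + 10.975, blended linearly by mass fraction; since VBN is linear in VBI_i = ln(ln(visc_i + 0.8)) and the fractions sum to 1, blend VBI directly: visc = exp(exp(VBI_blend)) - 0.8
VBI_1 = ln(ln(19.4 + 0.8)) = 1.1005
VBI_2 = ln(ln(115 + 0.8)) = 1.55854
VBI_blend = 0.45 * 1.1005 + 0.55 * 1.55854 = 1.35242
visc_blend = exp(exp(1.35242)) - 0.8 = 46.99

46.99 cSt


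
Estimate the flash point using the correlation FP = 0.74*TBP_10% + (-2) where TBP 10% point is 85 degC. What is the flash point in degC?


FP = 0.74 * 85 + (-2) = 60.9

60.9 degC


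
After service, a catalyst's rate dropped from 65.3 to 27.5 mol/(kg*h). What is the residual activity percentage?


Activity (%) = (rate_used / rate_fresh) * 100
rate_used = 27.5, rate_fresh = 65.3
= (27.5 / 65.3) * 100
= 0.4211 * 100 = 42.11

42.11 %


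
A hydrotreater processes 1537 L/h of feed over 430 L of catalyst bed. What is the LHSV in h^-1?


LHSV = volumetric feed rate / catalyst volume
= 1537 L/h / 430 L
= 3.574 h^-1

3.574 h^-1


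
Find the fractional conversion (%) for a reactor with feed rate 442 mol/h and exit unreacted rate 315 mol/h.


X = (F_in - F_out) / F_in * 100
Moles reacted = 442 - 315 = 127
X = 127 / 442 * 100
= 0.2873 * 100
= 28.73 %

28.73 %


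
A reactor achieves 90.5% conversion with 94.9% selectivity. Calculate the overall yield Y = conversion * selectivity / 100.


Overall yield = conversion (%) * selectivity (%) / 100
Conversion = 90.5%, Selectivity = 94.9%
Y = 90.5 * 94.9 / 100
= 85.8845 %

85.8845 %


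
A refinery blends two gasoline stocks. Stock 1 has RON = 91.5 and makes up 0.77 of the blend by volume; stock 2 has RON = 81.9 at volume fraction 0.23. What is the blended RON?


Linear blending: RON_blend = sum(vi * RONi)
Contribution 1: 0.77 * 91.5 = 70.455
Contribution 2: 0.23 * 81.9 = 18.837
RON_blend = 70.455 + 18.837 = 89.292

89.292


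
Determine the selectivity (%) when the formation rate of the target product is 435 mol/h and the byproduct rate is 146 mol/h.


Selectivity = desired / (desired + undesired) * 100
Total products = 435 + 146 = 581 mol/h
S = 435 / 581 * 100
= 0.7487 * 100
= 74.87 %

74.87 %


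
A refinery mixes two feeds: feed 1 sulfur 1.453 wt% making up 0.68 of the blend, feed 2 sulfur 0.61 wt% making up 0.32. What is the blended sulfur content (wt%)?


Linear sulfur blending: S_blend = x1*S1 + x2*S2
Contribution 1: 0.68 * 1.453 = 0.98804 wt%
Contribution 2: 0.32 * 0.61 = 0.1952 wt%
S_blend = 0.98804 + 0.1952 = 1.18324

1.18324 wt%


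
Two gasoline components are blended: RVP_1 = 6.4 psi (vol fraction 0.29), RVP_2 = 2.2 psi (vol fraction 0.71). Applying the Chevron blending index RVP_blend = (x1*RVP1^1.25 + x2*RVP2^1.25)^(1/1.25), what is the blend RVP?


Chevron index: RVP_blend = (sum xi*RVPi^1.25)^(1/1.25)
RVP^1.25 terms: 0.29 * 6.4^1.25 + 0.71 * 2.2^1.25 = 4.85438
RVP_blend = 4.85438^(1/1.25) = 3.539

3.539 psi


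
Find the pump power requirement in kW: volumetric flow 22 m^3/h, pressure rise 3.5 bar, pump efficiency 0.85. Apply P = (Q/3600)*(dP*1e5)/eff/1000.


Q = 22 / 3600 = 0.00611111 m^3/s
P = 0.00611111 * (3.5 * 1e5) / 0.85 / 1000 = 2.516

2.516 kW


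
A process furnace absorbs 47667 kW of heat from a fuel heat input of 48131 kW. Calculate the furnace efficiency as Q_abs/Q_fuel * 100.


Furnace efficiency = Q_absorbed / Q_fuel * 100
= 47667 / 48131 * 100 = 99.04

99.04 %


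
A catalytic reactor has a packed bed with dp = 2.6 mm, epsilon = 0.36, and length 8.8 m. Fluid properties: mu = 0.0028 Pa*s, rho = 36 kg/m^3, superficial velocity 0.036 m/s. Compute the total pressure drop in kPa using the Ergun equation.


dp = 2.6 mm = 0.0026 m
Viscous term = 150*0.0028*0.036*(1-0.36)^2 / (0.0026^2*0.36^3) = 19636.2
Inertial term = 1.75*36*0.036^2*(1-0.36) / (0.0026*0.36^3) = 430.769
dP/L = 19636.2 + 430.769 = 20067 Pa/m
dP = 20067 * 8.8 / 1000 = 176.6 kPa

176.6 kPa
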